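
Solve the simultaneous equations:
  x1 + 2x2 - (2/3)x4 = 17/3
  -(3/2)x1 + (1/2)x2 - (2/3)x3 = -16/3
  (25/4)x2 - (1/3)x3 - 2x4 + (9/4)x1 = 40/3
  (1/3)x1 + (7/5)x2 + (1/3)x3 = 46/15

Row-reduce:
R2 ← R2 + 3/2·R1.
R3 ← R3 − 9/4·R1.
R4 ← R4 − 1/3·R1.
R2 ← R2 / (7/2).
R1 ← R1 − 2·R2.
R3 ← R3 − 7/4·R2.
R4 ← R4 − 11/15·R2.
Swap R3 and R4.
R3 ← R3 / (149/315).
R1 ← R1 − 8/21·R3.
R2 ← R2 + 4/21·R3.
Row 4 reduces to 0 = -1, a contradiction. The system is inconsistent.

no solution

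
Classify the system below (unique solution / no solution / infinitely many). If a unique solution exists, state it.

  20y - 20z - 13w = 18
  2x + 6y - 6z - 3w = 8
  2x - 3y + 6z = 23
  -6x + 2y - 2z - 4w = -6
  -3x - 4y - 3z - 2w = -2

Row-reduce the augmented matrix:
Swap R1 and R2.
R1 ← R1 / (2).
R3 ← R3 − 2·R1.
R4 ← R4 + 6·R1.
R5 ← R5 + 3·R1.
R2 ← R2 / (20).
R1 ← R1 − 3·R2.
R3 ← R3 + 9·R2.
R4 ← R4 − 20·R2.
R5 ← R5 − 5·R2.
R3 ← R3 / (3).
R2 ← R2 + 1·R3.
R5 ← R5 + 7·R3.
Swap R4 and R5.
R4 ← R4 / (-99/10).
R1 ← R1 − 9/20·R4.
R2 ← R2 + 8/5·R4.
R3 ← R3 + 19/20·R4.
R5 reduces to 0 = 0, so the extra equation is consistent.
Reading off the reduced rows gives x = 4, y = -1, z = 2, w = -6.

x = 4, y = -1, z = 2, w = -6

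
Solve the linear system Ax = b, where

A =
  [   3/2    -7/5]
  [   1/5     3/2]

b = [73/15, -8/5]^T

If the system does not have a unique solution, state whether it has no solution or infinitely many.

x_1 = 2, x_2 = -4/3

Row-reduce the augmented matrix:
R1 ← R1 / (3/2).
R2 ← R2 − 1/5·R1.
R2 ← R2 / (253/150).
R1 ← R1 + 14/15·R2.
Reading off the reduced rows gives x_1 = 2, x_2 = -4/3.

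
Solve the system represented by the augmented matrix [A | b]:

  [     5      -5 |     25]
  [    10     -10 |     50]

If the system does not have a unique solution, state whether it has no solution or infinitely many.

infinitely many solutions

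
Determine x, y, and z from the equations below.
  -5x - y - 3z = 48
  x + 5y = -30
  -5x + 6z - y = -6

x = -5, y = -5, z = -6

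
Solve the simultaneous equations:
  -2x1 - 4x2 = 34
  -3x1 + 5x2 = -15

x1 = -5, x2 = -6

Row-reduce the augmented matrix:
R1 ← R1 / (-2).
R2 ← R2 + 3·R1.
R2 ← R2 / (11).
R1 ← R1 − 2·R2.
Reading off the reduced rows gives x1 = -5, x2 = -6.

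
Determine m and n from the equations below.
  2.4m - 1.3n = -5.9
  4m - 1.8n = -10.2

Row-reduce the augmented matrix:
R1 ← R1 / (12/5).
R2 ← R2 − 4·R1.
R2 ← R2 / (11/30).
R1 ← R1 + 13/24·R2.
Reading off the reduced rows gives m = -3, n = -1.

m = -3, n = -1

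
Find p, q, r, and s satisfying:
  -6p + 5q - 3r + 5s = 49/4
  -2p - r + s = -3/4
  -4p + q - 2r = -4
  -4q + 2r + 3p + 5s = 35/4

Row-reduce the augmented matrix:
R1 ← R1 / (-6).
R2 ← R2 + 2·R1.
R3 ← R3 + 4·R1.
R4 ← R4 − 3·R1.
R2 ← R2 / (-5/3).
R1 ← R1 + 5/6·R2.
R3 ← R3 + 7/3·R2.
R4 ← R4 + 3/2·R2.
Swap R3 and R4.
R3 ← R3 / (1/2).
R1 ← R1 − 1/2·R3.
R4 ← R4 / (-12/5).
R1 ← R1 + 43/5·R4.
R2 ← R2 − 2/5·R4.
R3 ← R3 − 81/5·R4.
Reading off the reduced rows gives p = 1/2, q = 2, r = 2, s = 9/4.

p = 1/2, q = 2, r = 2, s = 9/4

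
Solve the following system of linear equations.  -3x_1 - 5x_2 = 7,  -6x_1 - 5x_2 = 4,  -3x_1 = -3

Row-reduce the augmented matrix:
R1 ← R1 / (-3).
R2 ← R2 + 6·R1.
R3 ← R3 + 3·R1.
R2 ← R2 / (5).
R1 ← R1 − 5/3·R2.
R3 ← R3 − 5·R2.
R3 reduces to 0 = 0, so the extra equation is consistent.
Reading off the reduced rows gives x_1 = 1, x_2 = -2.

x_1 = 1, x_2 = -2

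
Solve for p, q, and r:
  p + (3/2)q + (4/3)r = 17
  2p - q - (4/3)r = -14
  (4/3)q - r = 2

p = 0, q = 6, r = 6

Row-reduce the augmented matrix:
R2 ← R2 − 2·R1.
R2 ← R2 / (-4).
R1 ← R1 − 3/2·R2.
R3 ← R3 − 4/3·R2.
R3 ← R3 / (-7/3).
R1 ← R1 + 1/6·R3.
R2 ← R2 − 1·R3.
Reading off the reduced rows gives p = 0, q = 6, r = 6.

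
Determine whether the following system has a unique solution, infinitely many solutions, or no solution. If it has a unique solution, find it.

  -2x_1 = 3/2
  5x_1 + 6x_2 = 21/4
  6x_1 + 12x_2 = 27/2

Row-reduce the augmented matrix:
R1 ← R1 / (-2).
R2 ← R2 − 5·R1.
R3 ← R3 − 6·R1.
R2 ← R2 / (6).
R3 ← R3 − 12·R2.
R3 reduces to 0 = 0, so the extra equation is consistent.
Reading off the reduced rows gives x_1 = -3/4, x_2 = 3/2.

x_1 = -3/4, x_2 = 3/2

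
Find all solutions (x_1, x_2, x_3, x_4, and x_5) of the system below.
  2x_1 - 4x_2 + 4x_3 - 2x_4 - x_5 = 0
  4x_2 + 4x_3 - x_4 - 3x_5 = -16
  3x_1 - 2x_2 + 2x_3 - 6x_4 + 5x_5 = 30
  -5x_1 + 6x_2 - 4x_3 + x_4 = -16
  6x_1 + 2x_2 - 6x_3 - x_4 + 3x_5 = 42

Row-reduce the augmented matrix:
R1 ← R1 / (2).
R3 ← R3 − 3·R1.
R4 ← R4 + 5·R1.
R5 ← R5 − 6·R1.
R2 ← R2 / (4).
R1 ← R1 + 2·R2.
R3 ← R3 − 4·R2.
R4 ← R4 + 4·R2.
R5 ← R5 − 14·R2.
R3 ← R3 / (-8).
R1 ← R1 − 4·R3.
R2 ← R2 − 1·R3.
R4 ← R4 − 10·R3.
R5 ← R5 + 32·R3.
R4 ← R4 / (-15/2).
R1 ← R1 + 5/2·R4.
R2 ← R2 + 1/2·R4.
R3 ← R3 − 1/4·R4.
R5 ← R5 − 33/2·R4.
R5 ← R5 / (-299/40).
R1 ← R1 − 5/8·R5.
R2 ← R2 − 1/80·R5.
R3 ← R3 + 39/40·R5.
R4 ← R4 + 17/20·R5.
Reading off the reduced rows gives x_1 = 4, x_2 = 0, x_3 = -1, x_4 = 0, x_5 = 4.

x_1 = 4, x_2 = 0, x_3 = -1, x_4 = 0, x_5 = 4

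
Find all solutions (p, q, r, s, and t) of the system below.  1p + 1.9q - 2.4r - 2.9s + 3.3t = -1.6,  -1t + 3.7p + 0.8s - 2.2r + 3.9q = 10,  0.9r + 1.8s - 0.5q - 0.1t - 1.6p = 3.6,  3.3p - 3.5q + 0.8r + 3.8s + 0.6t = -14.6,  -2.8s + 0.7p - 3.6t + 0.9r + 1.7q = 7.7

p = -1, q = 5, r = 3, s = 1, t = 0

Row-reduce the augmented matrix:
R2 ← R2 − 37/10·R1.
R3 ← R3 + 8/5·R1.
R4 ← R4 − 33/10·R1.
R5 ← R5 − 7/10·R1.
R2 ← R2 / (-313/100).
R1 ← R1 − 19/10·R2.
R3 ← R3 − 127/50·R2.
R4 ← R4 + 977/100·R2.
R5 ← R5 − 37/100·R2.
R3 ← R3 / (1553/626).
R1 ← R1 − 518/313·R3.
R2 ← R2 + 668/313·R3.
R4 ← R4 + 3797/313·R3.
R5 ← R5 − 10547/3130·R3.
R4 ← R4 / (71793/7765).
R1 ← R1 + 1927/7765·R4.
R2 ← R2 − 14927/7765·R4.
R3 ← R3 − 20397/7765·R4.
R5 ← R5 + 641263/77650·R4.
R5 ← R5 / (12548347/3589650).
R1 ← R1 + 330152/358965·R5.
R2 ← R2 + 483428/358965·R5.
R3 ← R3 + 398221/119655·R5.
R4 ← R4 − 29927/71793·R5.
Reading off the reduced rows gives p = -1, q = 5, r = 3, s = 1, t = 0.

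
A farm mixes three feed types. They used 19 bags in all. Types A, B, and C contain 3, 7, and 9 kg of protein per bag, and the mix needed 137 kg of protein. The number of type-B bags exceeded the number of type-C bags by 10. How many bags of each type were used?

type-A bags: 1, type-B bags: 14, type-C bags: 4

Let a = type-A bags, b = type-B bags, c = type-C bags.
  a + b + c = 19
  3a + 7b + 9c = 137
  b - c = 10
Row-reduce the augmented matrix:
R2 ← R2 − 3·R1.
R2 ← R2 / (4).
R1 ← R1 − 1·R2.
R3 ← R3 − 1·R2.
R3 ← R3 / (-5/2).
R1 ← R1 + 1/2·R3.
R2 ← R2 − 3/2·R3.
Reading off the reduced rows gives a = 1, b = 14, c = 4.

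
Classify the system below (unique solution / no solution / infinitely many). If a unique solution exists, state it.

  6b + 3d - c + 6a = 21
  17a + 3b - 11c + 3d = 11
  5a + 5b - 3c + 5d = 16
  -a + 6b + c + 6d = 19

Row-reduce:
R1 ← R1 / (6).
R2 ← R2 − 17·R1.
R3 ← R3 − 5·R1.
R4 ← R4 + 1·R1.
R2 ← R2 / (-14).
R1 ← R1 − 1·R2.
R4 ← R4 − 7·R2.
R3 ← R3 / (-13/6).
R1 ← R1 + 3/4·R3.
R2 ← R2 − 7/12·R3.
R4 ← R4 + 13/4·R3.
Row 4 reduces to 0 = 1/2, a contradiction. The system is inconsistent.

no solution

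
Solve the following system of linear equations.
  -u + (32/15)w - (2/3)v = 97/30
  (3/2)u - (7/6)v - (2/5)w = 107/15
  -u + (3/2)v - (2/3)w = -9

Row-reduce:
R1 ← R1 / (-1).
R2 ← R2 − 3/2·R1.
R3 ← R3 + 1·R1.
R2 ← R2 / (-13/6).
R1 ← R1 − 2/3·R2.
R3 ← R3 − 13/6·R2.
Row 3 reduces to 0 = -1/4, a contradiction. The system is inconsistent.

no solution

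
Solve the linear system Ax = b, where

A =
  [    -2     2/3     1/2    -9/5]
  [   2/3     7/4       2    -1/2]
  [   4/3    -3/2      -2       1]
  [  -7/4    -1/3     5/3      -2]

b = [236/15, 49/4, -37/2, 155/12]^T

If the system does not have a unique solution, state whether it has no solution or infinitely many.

x_1 = -3, x_2 = 5, x_3 = 2, x_4 = -3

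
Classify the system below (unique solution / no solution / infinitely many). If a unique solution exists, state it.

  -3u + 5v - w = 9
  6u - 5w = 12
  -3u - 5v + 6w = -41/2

Row-reduce:
R1 ← R1 / (-3).
R2 ← R2 − 6·R1.
R3 ← R3 + 3·R1.
R2 ← R2 / (10).
R1 ← R1 + 5/3·R2.
R3 ← R3 + 10·R2.
Row 3 reduces to 0 = 1/2, a contradiction. The system is inconsistent.

no solution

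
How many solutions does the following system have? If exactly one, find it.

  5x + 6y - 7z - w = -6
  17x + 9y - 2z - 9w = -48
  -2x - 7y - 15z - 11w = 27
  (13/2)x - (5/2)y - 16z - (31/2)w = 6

no solution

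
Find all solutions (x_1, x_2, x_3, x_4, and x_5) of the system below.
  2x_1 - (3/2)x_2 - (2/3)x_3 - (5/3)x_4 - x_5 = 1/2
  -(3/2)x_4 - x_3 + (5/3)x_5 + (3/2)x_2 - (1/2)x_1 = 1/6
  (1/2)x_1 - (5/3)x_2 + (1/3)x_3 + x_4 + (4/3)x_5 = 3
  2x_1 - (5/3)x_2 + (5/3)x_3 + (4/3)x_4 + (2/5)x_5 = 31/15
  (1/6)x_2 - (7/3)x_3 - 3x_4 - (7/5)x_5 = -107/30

no solution

Row-reduce:
R1 ← R1 / (2).
R2 ← R2 + 1/2·R1.
R3 ← R3 − 1/2·R1.
R4 ← R4 − 2·R1.
R2 ← R2 / (9/8).
R1 ← R1 + 3/4·R2.
R3 ← R3 + 31/24·R2.
R4 ← R4 + 1/6·R2.
R5 ← R5 − 1/6·R2.
R3 ← R3 / (-68/81).
R1 ← R1 + 10/9·R3.
R2 ← R2 + 28/27·R3.
R4 ← R4 − 175/81·R3.
R5 ← R5 + 175/81·R3.
R4 ← R4 / (95/136).
R1 ← R1 + 73/68·R4.
R2 ← R2 + 25/34·R4.
R3 ← R3 − 127/136·R4.
R5 ← R5 + 95/136·R4.
Row 5 reduces to 0 = -2, a contradiction. The system is inconsistent.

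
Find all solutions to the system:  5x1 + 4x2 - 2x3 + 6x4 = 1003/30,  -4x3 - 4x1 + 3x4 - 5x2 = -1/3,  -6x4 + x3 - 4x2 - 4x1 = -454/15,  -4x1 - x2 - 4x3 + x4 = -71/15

x1 = 5/2, x2 = 2/5, x3 = -2/3, x4 = 3

Row-reduce the augmented matrix:
R1 ← R1 / (5).
R2 ← R2 + 4·R1.
R3 ← R3 + 4·R1.
R4 ← R4 + 4·R1.
R2 ← R2 / (-9/5).
R1 ← R1 − 4/5·R2.
R3 ← R3 + 4/5·R2.
R4 ← R4 − 11/5·R2.
R3 ← R3 / (17/9).
R1 ← R1 + 26/9·R3.
R2 ← R2 − 28/9·R3.
R4 ← R4 + 112/9·R3.
R4 ← R4 / (-262/17).
R1 ← R1 + 42/17·R4.
R2 ← R2 − 57/17·R4.
R3 ← R3 + 42/17·R4.
Reading off the reduced rows gives x1 = 5/2, x2 = 2/5, x3 = -2/3, x4 = 3.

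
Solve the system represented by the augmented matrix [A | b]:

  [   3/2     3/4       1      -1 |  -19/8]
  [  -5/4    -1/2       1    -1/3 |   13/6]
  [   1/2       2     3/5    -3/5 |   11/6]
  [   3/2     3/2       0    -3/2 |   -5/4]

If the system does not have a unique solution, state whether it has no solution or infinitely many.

Row-reduce the augmented matrix:
R1 ← R1 / (3/2).
R2 ← R2 + 5/4·R1.
R3 ← R3 − 1/2·R1.
R4 ← R4 − 3/2·R1.
R2 ← R2 / (1/8).
R1 ← R1 − 1/2·R2.
R3 ← R3 − 7/4·R2.
R4 ← R4 − 3/4·R2.
R3 ← R3 / (-127/5).
R1 ← R1 + 20/3·R3.
R2 ← R2 − 44/3·R3.
R4 ← R4 + 12·R3.
R4 ← R4 / (-277/254).
R1 ← R1 + 248/1143·R4.
R2 ← R2 + 64/1143·R4.
R3 ← R3 + 241/381·R4.
Reading off the reduced rows gives x_1 = -7/3, x_2 = 3/2, x_3 = 0, x_4 = 0.

x_1 = -7/3, x_2 = 3/2, x_3 = 0, x_4 = 0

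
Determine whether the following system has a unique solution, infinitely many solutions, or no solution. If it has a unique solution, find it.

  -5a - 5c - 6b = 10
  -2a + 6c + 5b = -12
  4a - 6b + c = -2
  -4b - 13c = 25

Row-reduce:
R1 ← R1 / (-5).
R2 ← R2 + 2·R1.
R3 ← R3 − 4·R1.
R2 ← R2 / (37/5).
R1 ← R1 − 6/5·R2.
R3 ← R3 + 54/5·R2.
R4 ← R4 + 4·R2.
R3 ← R3 / (321/37).
R1 ← R1 + 11/37·R3.
R2 ← R2 − 40/37·R3.
R4 ← R4 + 321/37·R3.
Row 4 reduces to 0 = -1, a contradiction. The system is inconsistent.

no solution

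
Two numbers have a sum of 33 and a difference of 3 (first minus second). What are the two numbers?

first number: 18, second number: 15

Let x = first number, y = second number.
  x + y = 33
  x - y = 3
Row-reduce the augmented matrix:
R2 ← R2 − 1·R1.
R2 ← R2 / (-2).
R1 ← R1 − 1·R2.
Reading off the reduced rows gives x = 18, y = 15.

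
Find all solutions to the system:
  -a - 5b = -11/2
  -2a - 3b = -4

a = 1/2, b = 1

Row-reduce the augmented matrix:
R1 ← R1 / (-1).
R2 ← R2 + 2·R1.
R2 ← R2 / (7).
R1 ← R1 − 5·R2.
Reading off the reduced rows gives a = 1/2, b = 1.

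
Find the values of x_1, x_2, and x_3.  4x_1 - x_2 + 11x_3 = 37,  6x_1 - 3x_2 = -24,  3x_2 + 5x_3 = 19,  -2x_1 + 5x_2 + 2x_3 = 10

Row-reduce the augmented matrix:
R1 ← R1 / (4).
R2 ← R2 − 6·R1.
R4 ← R4 + 2·R1.
R2 ← R2 / (-3/2).
R1 ← R1 + 1/4·R2.
R3 ← R3 − 3·R2.
R4 ← R4 − 9/2·R2.
R3 ← R3 / (-28).
R1 ← R1 − 11/2·R3.
R2 ← R2 − 11·R3.
R4 ← R4 + 42·R3.
R4 reduces to 0 = 0, so the extra equation is consistent.
Reading off the reduced rows gives x_1 = -5, x_2 = -2, x_3 = 5.

x_1 = -5, x_2 = -2, x_3 = 5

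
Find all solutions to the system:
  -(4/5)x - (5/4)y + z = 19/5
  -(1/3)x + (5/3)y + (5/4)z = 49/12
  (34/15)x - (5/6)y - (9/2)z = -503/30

Row-reduce:
R1 ← R1 / (-4/5).
R2 ← R2 + 1/3·R1.
R3 ← R3 − 34/15·R1.
R2 ← R2 / (35/16).
R1 ← R1 − 25/16·R2.
R3 ← R3 + 35/8·R2.
Row 3 reduces to 0 = -1, a contradiction. The system is inconsistent.

no solution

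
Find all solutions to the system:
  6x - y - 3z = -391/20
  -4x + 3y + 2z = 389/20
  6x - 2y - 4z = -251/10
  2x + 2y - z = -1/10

x = -7/5, y = 11/4, z = 14/5

Row-reduce the augmented matrix:
R1 ← R1 / (6).
R2 ← R2 + 4·R1.
R3 ← R3 − 6·R1.
R4 ← R4 − 2·R1.
R2 ← R2 / (7/3).
R1 ← R1 + 1/6·R2.
R3 ← R3 + 1·R2.
R4 ← R4 − 7/3·R2.
R3 ← R3 / (-1).
R1 ← R1 + 1/2·R3.
R4 reduces to 0 = 0, so the extra equation is consistent.
Reading off the reduced rows gives x = -7/5, y = 11/4, z = 14/5.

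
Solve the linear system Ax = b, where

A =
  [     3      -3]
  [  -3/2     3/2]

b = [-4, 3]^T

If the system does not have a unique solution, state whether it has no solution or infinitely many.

no solution

Row-reduce:
R1 ← R1 / (3).
R2 ← R2 + 3/2·R1.
Row 2 reduces to 0 = 1, a contradiction. The system is inconsistent.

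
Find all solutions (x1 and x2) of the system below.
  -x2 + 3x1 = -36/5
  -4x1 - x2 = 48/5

x1 = -12/5, x2 = 0

Row-reduce the augmented matrix:
R1 ← R1 / (3).
R2 ← R2 + 4·R1.
R2 ← R2 / (-7/3).
R1 ← R1 + 1/3·R2.
Reading off the reduced rows gives x1 = -12/5, x2 = 0.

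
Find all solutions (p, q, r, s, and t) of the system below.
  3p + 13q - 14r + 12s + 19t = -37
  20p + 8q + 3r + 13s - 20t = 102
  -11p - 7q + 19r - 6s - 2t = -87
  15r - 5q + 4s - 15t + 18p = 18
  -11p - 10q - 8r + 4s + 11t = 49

p = -1, q = -4, r = -6, s = 4, t = -6

Row-reduce the augmented matrix:
R1 ← R1 / (3).
R2 ← R2 − 20·R1.
R3 ← R3 + 11·R1.
R4 ← R4 − 18·R1.
R5 ← R5 + 11·R1.
R2 ← R2 / (-236/3).
R1 ← R1 − 13/3·R2.
R3 ← R3 − 122/3·R2.
R4 ← R4 + 83·R2.
R5 ← R5 − 113/3·R2.
R3 ← R3 / (2061/118).
R1 ← R1 − 151/236·R3.
R2 ← R2 + 289/236·R3.
R4 ← R4 + 623/236·R3.
R5 ← R5 + 3117/236·R3.
R4 ← R4 / (13187/4122).
R1 ← R1 − 767/4122·R4.
R2 ← R2 − 4483/4122·R4.
R3 ← R3 − 397/2061·R4.
R5 ← R5 − 25369/1374·R4.
R5 ← R5 / (-1809270/13187).
R1 ← R1 + 37885/13187·R5.
R2 ← R2 + 92846/13187·R5.
R3 ← R3 + 25619/13187·R5.
R4 ← R4 − 101045/13187·R5.
Reading off the reduced rows gives p = -1, q = -4, r = -6, s = 4, t = -6.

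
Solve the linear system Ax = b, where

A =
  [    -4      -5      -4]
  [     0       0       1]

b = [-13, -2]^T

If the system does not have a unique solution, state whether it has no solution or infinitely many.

Row-reduce:
R1 ← R1 / (-4).
R1 ← R1 − 1·R2.
Rank is 2 with 3 unknowns, leaving x_2 free.

infinitely many solutions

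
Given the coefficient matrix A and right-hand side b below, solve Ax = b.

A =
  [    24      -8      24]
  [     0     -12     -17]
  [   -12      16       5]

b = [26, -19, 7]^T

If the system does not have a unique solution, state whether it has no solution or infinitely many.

no solution

Row-reduce:
R1 ← R1 / (24).
R3 ← R3 + 12·R1.
R2 ← R2 / (-12).
R1 ← R1 + 1/3·R2.
R3 ← R3 − 12·R2.
Row 3 reduces to 0 = 1, a contradiction. The system is inconsistent.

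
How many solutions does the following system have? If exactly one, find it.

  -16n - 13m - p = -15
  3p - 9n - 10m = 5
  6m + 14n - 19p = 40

Row-reduce the augmented matrix:
R1 ← R1 / (-13).
R2 ← R2 + 10·R1.
R3 ← R3 − 6·R1.
R2 ← R2 / (43/13).
R1 ← R1 − 16/13·R2.
R3 ← R3 − 86/13·R2.
R3 ← R3 / (-27).
R1 ← R1 + 57/43·R3.
R2 ← R2 − 49/43·R3.
Reading off the reduced rows gives m = -5, n = 5, p = 0.

m = -5, n = 5, p = 0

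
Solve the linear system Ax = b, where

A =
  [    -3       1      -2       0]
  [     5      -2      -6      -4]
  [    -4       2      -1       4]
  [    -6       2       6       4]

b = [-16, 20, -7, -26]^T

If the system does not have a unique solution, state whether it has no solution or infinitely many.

Row-reduce the augmented matrix:
R1 ← R1 / (-3).
R2 ← R2 − 5·R1.
R3 ← R3 + 4·R1.
R4 ← R4 + 6·R1.
R2 ← R2 / (-1/3).
R1 ← R1 + 1/3·R2.
R3 ← R3 − 2/3·R2.
R3 ← R3 / (-17).
R1 ← R1 − 10·R3.
R2 ← R2 − 28·R3.
R4 ← R4 − 10·R3.
R4 ← R4 / (28/17).
R1 ← R1 − 28/17·R4.
R2 ← R2 − 92/17·R4.
R3 ← R3 − 4/17·R4.
Reading off the reduced rows gives x_1 = 6, x_2 = 0, x_3 = -1, x_4 = 4.

x_1 = 6, x_2 = 0, x_3 = -1, x_4 = 4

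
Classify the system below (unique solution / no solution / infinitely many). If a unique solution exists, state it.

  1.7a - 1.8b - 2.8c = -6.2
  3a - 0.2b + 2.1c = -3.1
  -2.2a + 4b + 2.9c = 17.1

Row-reduce the augmented matrix:
R1 ← R1 / (17/10).
R2 ← R2 − 3·R1.
R3 ← R3 + 11/5·R1.
R2 ← R2 / (253/85).
R1 ← R1 + 18/17·R2.
R3 ← R3 − 142/85·R2.
R3 ← R3 / (-11829/2530).
R1 ← R1 − 217/253·R3.
R2 ← R2 − 1197/506·R3.
Reading off the reduced rows gives a = 0, b = 5, c = -1.

a = 0, b = 5, c = -1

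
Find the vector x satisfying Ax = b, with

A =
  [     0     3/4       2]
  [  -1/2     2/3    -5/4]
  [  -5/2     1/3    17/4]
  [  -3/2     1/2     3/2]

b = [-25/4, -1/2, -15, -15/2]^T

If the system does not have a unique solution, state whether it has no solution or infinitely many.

Row-reduce:
Swap R1 and R2.
R1 ← R1 / (-1/2).
R3 ← R3 + 5/2·R1.
R4 ← R4 + 3/2·R1.
R2 ← R2 / (3/4).
R1 ← R1 + 4/3·R2.
R3 ← R3 + 3·R2.
R4 ← R4 + 3/2·R2.
R3 ← R3 / (37/2).
R1 ← R1 − 109/18·R3.
R2 ← R2 − 8/3·R3.
R4 ← R4 − 37/4·R3.
Row 4 reduces to 0 = 1/4, a contradiction. The system is inconsistent.

no solution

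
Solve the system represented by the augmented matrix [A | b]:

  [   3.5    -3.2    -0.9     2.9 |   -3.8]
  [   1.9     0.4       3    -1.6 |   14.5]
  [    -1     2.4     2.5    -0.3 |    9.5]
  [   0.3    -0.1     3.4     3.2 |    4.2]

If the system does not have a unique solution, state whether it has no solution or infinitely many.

x_1 = 3, x_2 = 3, x_3 = 2, x_4 = -1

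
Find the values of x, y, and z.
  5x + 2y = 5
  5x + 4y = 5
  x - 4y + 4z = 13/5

x = 1, y = 0, z = 2/5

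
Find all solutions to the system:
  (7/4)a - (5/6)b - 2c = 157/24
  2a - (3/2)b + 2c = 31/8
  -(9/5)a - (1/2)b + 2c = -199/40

Row-reduce the augmented matrix:
R1 ← R1 / (7/4).
R2 ← R2 − 2·R1.
R3 ← R3 + 9/5·R1.
R2 ← R2 / (-23/42).
R1 ← R1 + 10/21·R2.
R3 ← R3 + 19/14·R2.
R3 ← R3 / (-1228/115).
R1 ← R1 + 112/23·R3.
R2 ← R2 + 180/23·R3.
Reading off the reduced rows gives a = 2, b = -5/4, c = -1.

a = 2, b = -5/4, c = -1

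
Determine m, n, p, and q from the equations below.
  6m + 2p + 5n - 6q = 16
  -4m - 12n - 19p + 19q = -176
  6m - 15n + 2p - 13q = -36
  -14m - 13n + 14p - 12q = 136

Row-reduce the augmented matrix:
R1 ← R1 / (6).
R2 ← R2 + 4·R1.
R3 ← R3 − 6·R1.
R4 ← R4 + 14·R1.
R2 ← R2 / (-26/3).
R1 ← R1 − 5/6·R2.
R3 ← R3 + 20·R2.
R4 ← R4 + 4/3·R2.
R3 ← R3 / (530/13).
R1 ← R1 + 71/52·R3.
R2 ← R2 − 53/26·R3.
R4 ← R4 − 278/13·R3.
R4 ← R4 / (-1717/265).
R1 ← R1 + 2017/2120·R4.
R2 ← R2 − 7/20·R4.
R3 ← R3 + 541/530·R4.
Reading off the reduced rows gives m = -6, n = 4, p = 4, q = -4.

m = -6, n = 4, p = 4, q = -4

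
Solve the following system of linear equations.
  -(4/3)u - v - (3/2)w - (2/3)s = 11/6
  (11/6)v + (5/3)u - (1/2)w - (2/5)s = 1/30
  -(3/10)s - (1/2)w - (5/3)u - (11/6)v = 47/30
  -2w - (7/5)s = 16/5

infinitely many solutions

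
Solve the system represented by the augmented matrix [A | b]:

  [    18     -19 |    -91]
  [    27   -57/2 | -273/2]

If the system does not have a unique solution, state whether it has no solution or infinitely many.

Row-reduce:
R1 ← R1 / (18).
R2 ← R2 − 27·R1.
Rank is 1 with 2 unknowns, leaving x_2 free.

infinitely many solutions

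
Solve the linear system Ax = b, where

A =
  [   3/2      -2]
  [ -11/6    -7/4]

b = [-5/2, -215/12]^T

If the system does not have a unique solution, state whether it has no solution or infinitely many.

x_1 = 5, x_2 = 5

Row-reduce the augmented matrix:
R1 ← R1 / (3/2).
R2 ← R2 + 11/6·R1.
R2 ← R2 / (-151/36).
R1 ← R1 + 4/3·R2.
Reading off the reduced rows gives x_1 = 5, x_2 = 5.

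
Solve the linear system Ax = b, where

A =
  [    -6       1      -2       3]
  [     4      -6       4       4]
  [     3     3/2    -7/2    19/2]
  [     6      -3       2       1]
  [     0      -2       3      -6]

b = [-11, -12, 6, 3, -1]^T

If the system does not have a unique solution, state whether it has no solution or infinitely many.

no solution

Row-reduce:
R1 ← R1 / (-6).
R2 ← R2 − 4·R1.
R3 ← R3 − 3·R1.
R4 ← R4 − 6·R1.
R2 ← R2 / (-16/3).
R1 ← R1 + 1/6·R2.
R3 ← R3 − 2·R2.
R4 ← R4 + 2·R2.
R5 ← R5 + 2·R2.
R3 ← R3 / (-7/2).
R1 ← R1 − 1/4·R3.
R2 ← R2 + 1/2·R3.
R4 ← R4 + 1·R3.
R5 ← R5 − 2·R3.
R4 ← R4 / (-57/28).
R1 ← R1 − 29/112·R4.
R2 ← R2 + 169/56·R4.
R3 ← R3 + 53/14·R4.
R5 ← R5 + 19/28·R4.
Row 5 reduces to 0 = 2, a contradiction. The system is inconsistent.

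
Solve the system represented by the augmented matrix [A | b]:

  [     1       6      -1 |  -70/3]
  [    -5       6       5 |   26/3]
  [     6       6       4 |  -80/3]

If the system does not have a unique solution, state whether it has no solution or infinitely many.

x_1 = -3, x_2 = -3, x_3 = 7/3

Row-reduce the augmented matrix:
R2 ← R2 + 5·R1.
R3 ← R3 − 6·R1.
R2 ← R2 / (36).
R1 ← R1 − 6·R2.
R3 ← R3 + 30·R2.
R3 ← R3 / (10).
R1 ← R1 + 1·R3.
Reading off the reduced rows gives x_1 = -3, x_2 = -3, x_3 = 7/3.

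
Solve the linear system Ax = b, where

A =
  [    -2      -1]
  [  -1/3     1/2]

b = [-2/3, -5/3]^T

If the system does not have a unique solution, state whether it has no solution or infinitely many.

x_1 = 3/2, x_2 = -7/3

Row-reduce the augmented matrix:
R1 ← R1 / (-2).
R2 ← R2 + 1/3·R1.
R2 ← R2 / (2/3).
R1 ← R1 − 1/2·R2.
Reading off the reduced rows gives x_1 = 3/2, x_2 = -7/3.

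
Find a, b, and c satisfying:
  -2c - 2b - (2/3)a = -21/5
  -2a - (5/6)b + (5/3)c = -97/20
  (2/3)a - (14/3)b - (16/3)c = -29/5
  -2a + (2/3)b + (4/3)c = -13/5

a = 9/5, b = 3/2, c = 0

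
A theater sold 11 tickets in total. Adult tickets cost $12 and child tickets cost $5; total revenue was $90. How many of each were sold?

adult tickets: 5, child tickets: 6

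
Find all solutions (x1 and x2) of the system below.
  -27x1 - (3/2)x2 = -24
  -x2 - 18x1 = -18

Row-reduce:
R1 ← R1 / (-27).
R2 ← R2 + 18·R1.
Row 2 reduces to 0 = -2, a contradiction. The system is inconsistent.

no solution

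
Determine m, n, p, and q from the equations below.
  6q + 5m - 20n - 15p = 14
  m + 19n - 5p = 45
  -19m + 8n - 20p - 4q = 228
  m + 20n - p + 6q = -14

m = -4, n = 1, p = -6, q = -6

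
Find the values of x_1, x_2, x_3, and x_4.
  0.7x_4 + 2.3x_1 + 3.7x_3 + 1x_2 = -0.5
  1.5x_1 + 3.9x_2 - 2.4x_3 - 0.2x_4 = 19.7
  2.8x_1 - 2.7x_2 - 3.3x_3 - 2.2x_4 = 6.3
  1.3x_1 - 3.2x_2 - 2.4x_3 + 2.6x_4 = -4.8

x_1 = 2, x_2 = 3, x_3 = -2, x_4 = -1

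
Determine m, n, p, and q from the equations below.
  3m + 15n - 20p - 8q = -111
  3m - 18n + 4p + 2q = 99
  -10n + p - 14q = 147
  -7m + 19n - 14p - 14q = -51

m = -3, n = -6, p = 3, q = -6

Row-reduce the augmented matrix:
R1 ← R1 / (3).
R2 ← R2 − 3·R1.
R4 ← R4 + 7·R1.
R2 ← R2 / (-33).
R1 ← R1 − 5·R2.
R3 ← R3 + 10·R2.
R4 ← R4 − 54·R2.
R3 ← R3 / (-69/11).
R1 ← R1 + 100/33·R3.
R2 ← R2 + 8/11·R3.
R4 ← R4 + 706/33·R3.
R4 ← R4 / (25946/621).
R1 ← R1 − 4394/621·R4.
R2 ← R2 − 346/207·R4.
R3 ← R3 − 562/207·R4.
Reading off the reduced rows gives m = -3, n = -6, p = 3, q = -6.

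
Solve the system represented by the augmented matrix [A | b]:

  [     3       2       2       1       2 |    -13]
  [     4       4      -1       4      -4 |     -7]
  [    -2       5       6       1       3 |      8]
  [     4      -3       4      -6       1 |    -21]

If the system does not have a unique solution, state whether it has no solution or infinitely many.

infinitely many solutions

Row-reduce:
R1 ← R1 / (3).
R2 ← R2 − 4·R1.
R3 ← R3 + 2·R1.
R4 ← R4 − 4·R1.
R2 ← R2 / (4/3).
R1 ← R1 − 2/3·R2.
R3 ← R3 − 19/3·R2.
R4 ← R4 + 17/3·R2.
R3 ← R3 / (99/4).
R1 ← R1 − 5/2·R3.
R2 ← R2 + 11/4·R3.
R4 ← R4 + 57/4·R3.
R4 ← R4 / (-7/3).
R1 ← R1 − 1/9·R4.
R2 ← R2 − 7/9·R4.
R3 ← R3 + 4/9·R4.
Rank is 4 with 5 unknowns, leaving x_5 free.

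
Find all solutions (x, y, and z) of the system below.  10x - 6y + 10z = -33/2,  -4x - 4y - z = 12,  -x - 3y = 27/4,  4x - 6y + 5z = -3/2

Row-reduce the augmented matrix:
R1 ← R1 / (10).
R2 ← R2 + 4·R1.
R3 ← R3 + 1·R1.
R4 ← R4 − 4·R1.
R2 ← R2 / (-32/5).
R1 ← R1 + 3/5·R2.
R3 ← R3 + 18/5·R2.
R4 ← R4 + 18/5·R2.
R3 ← R3 / (-11/16).
R1 ← R1 − 23/32·R3.
R2 ← R2 + 15/32·R3.
R4 ← R4 + 11/16·R3.
R4 reduces to 0 = 0, so the extra equation is consistent.
Reading off the reduced rows gives x = 0, y = -9/4, z = -3.

x = 0, y = -9/4, z = -3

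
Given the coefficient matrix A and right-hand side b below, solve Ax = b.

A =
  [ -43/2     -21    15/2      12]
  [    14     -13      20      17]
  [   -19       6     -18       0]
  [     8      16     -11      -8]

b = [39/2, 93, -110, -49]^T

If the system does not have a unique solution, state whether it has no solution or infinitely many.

no solution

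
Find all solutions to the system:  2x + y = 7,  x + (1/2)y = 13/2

Row-reduce:
R1 ← R1 / (2).
R2 ← R2 − 1·R1.
Row 2 reduces to 0 = 3, a contradiction. The system is inconsistent.

no solution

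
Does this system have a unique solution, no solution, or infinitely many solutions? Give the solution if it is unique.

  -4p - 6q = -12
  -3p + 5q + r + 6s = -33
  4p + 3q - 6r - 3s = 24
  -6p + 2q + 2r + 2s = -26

p = 3, q = 0, r = 0, s = -4

Row-reduce the augmented matrix:
R1 ← R1 / (-4).
R2 ← R2 + 3·R1.
R3 ← R3 − 4·R1.
R4 ← R4 + 6·R1.
R2 ← R2 / (19/2).
R1 ← R1 − 3/2·R2.
R3 ← R3 + 3·R2.
R4 ← R4 − 11·R2.
R3 ← R3 / (-108/19).
R1 ← R1 + 3/19·R3.
R2 ← R2 − 2/19·R3.
R4 ← R4 − 16/19·R3.
R4 ← R4 / (-46/9).
R1 ← R1 + 11/12·R4.
R2 ← R2 − 11/18·R4.
R3 ← R3 − 7/36·R4.
Reading off the reduced rows gives p = 3, q = 0, r = 0, s = -4.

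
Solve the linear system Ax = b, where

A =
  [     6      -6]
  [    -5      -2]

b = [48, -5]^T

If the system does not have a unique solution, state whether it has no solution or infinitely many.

x_1 = 3, x_2 = -5

Row-reduce the augmented matrix:
R1 ← R1 / (6).
R2 ← R2 + 5·R1.
R2 ← R2 / (-7).
R1 ← R1 + 1·R2.
Reading off the reduced rows gives x_1 = 3, x_2 = -5.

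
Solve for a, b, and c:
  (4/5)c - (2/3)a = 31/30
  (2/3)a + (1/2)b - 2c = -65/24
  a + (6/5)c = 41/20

a = 1/4, b = 1/4, c = 3/2

Row-reduce the augmented matrix:
R1 ← R1 / (-2/3).
R2 ← R2 − 2/3·R1.
R3 ← R3 − 1·R1.
R2 ← R2 / (1/2).
R3 ← R3 / (12/5).
R1 ← R1 + 6/5·R3.
R2 ← R2 + 12/5·R3.
Reading off the reduced rows gives a = 1/4, b = 1/4, c = 3/2.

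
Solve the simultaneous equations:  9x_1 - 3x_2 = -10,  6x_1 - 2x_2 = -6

no solution

Row-reduce:
R1 ← R1 / (9).
R2 ← R2 − 6·R1.
Row 2 reduces to 0 = 2/3, a contradiction. The system is inconsistent.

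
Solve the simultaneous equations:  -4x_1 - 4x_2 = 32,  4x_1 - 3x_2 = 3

Row-reduce the augmented matrix:
R1 ← R1 / (-4).
R2 ← R2 − 4·R1.
R2 ← R2 / (-7).
R1 ← R1 − 1·R2.
Reading off the reduced rows gives x_1 = -3, x_2 = -5.

x_1 = -3, x_2 = -5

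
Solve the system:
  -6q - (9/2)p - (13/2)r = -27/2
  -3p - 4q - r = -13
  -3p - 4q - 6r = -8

no solution

Row-reduce:
R1 ← R1 / (-9/2).
R2 ← R2 + 3·R1.
R3 ← R3 + 3·R1.
R2 ← R2 / (10/3).
R1 ← R1 − 13/9·R2.
R3 ← R3 + 5/3·R2.
Row 3 reduces to 0 = -1, a contradiction. The system is inconsistent.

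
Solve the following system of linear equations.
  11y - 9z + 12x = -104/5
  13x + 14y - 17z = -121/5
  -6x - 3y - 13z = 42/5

Row-reduce the augmented matrix:
R1 ← R1 / (12).
R2 ← R2 − 13·R1.
R3 ← R3 + 6·R1.
R2 ← R2 / (25/12).
R1 ← R1 − 11/12·R2.
R3 ← R3 − 5/2·R2.
R3 ← R3 / (-44/5).
R1 ← R1 − 61/25·R3.
R2 ← R2 + 87/25·R3.
Reading off the reduced rows gives x = -1, y = -4/5, z = 0.

x = -1, y = -4/5, z = 0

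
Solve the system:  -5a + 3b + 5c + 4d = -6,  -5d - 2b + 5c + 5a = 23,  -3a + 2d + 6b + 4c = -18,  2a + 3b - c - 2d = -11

Row-reduce:
R1 ← R1 / (-5).
R2 ← R2 − 5·R1.
R3 ← R3 + 3·R1.
R4 ← R4 − 2·R1.
R1 ← R1 + 3/5·R2.
R3 ← R3 − 21/5·R2.
R4 ← R4 − 21/5·R2.
R3 ← R3 / (-41).
R1 ← R1 − 5·R3.
R2 ← R2 − 10·R3.
R4 ← R4 + 41·R3.
Row 4 reduces to 0 = 1, a contradiction. The system is inconsistent.

no solution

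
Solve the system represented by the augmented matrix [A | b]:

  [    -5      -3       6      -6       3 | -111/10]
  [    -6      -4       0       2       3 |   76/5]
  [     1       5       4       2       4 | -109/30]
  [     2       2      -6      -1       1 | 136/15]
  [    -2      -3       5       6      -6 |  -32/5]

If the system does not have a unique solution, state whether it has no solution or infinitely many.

x_1 = -1/2, x_2 = -1, x_3 = -2, x_4 = 8/5, x_5 = 5/3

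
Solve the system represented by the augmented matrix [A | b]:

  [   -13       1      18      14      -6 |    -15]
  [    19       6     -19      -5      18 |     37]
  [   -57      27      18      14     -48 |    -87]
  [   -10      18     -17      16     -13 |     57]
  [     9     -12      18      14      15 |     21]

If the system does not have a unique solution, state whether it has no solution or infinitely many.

infinitely many solutions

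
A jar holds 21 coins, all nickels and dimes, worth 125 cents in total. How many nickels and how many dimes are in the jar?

Let n = nickels, d = dimes.
  n + d = 21
  5n + 10d = 125
Row-reduce the augmented matrix:
R2 ← R2 − 5·R1.
R2 ← R2 / (5).
R1 ← R1 − 1·R2.
Reading off the reduced rows gives n = 17, d = 4.

nickels: 17, dimes: 4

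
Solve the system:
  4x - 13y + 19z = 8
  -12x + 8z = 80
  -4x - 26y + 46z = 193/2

Row-reduce:
R1 ← R1 / (4).
R2 ← R2 + 12·R1.
R3 ← R3 + 4·R1.
R2 ← R2 / (-39).
R1 ← R1 + 13/4·R2.
R3 ← R3 + 39·R2.
Row 3 reduces to 0 = 1/2, a contradiction. The system is inconsistent.

no solution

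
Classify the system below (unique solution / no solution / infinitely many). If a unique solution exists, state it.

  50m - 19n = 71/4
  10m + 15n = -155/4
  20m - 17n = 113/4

Row-reduce the augmented matrix:
R1 ← R1 / (50).
R2 ← R2 − 10·R1.
R3 ← R3 − 20·R1.
R2 ← R2 / (94/5).
R1 ← R1 + 19/50·R2.
R3 ← R3 + 47/5·R2.
R3 reduces to 0 = 0, so the extra equation is consistent.
Reading off the reduced rows gives m = -1/2, n = -9/4.

m = -1/2, n = -9/4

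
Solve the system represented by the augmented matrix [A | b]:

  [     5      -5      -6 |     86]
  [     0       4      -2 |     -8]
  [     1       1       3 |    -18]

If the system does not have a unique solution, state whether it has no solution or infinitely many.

x_1 = 5, x_2 = -5, x_3 = -6

Row-reduce the augmented matrix:
R1 ← R1 / (5).
R3 ← R3 − 1·R1.
R2 ← R2 / (4).
R1 ← R1 + 1·R2.
R3 ← R3 − 2·R2.
R3 ← R3 / (26/5).
R1 ← R1 + 17/10·R3.
R2 ← R2 + 1/2·R3.
Reading off the reduced rows gives x_1 = 5, x_2 = -5, x_3 = -6.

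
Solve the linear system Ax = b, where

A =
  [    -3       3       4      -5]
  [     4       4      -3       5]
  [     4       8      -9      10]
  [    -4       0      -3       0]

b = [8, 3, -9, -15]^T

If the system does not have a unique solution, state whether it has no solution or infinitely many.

infinitely many solutions

Row-reduce:
R1 ← R1 / (-3).
R2 ← R2 − 4·R1.
R3 ← R3 − 4·R1.
R4 ← R4 + 4·R1.
R2 ← R2 / (8).
R1 ← R1 + 1·R2.
R3 ← R3 − 12·R2.
R4 ← R4 + 4·R2.
R3 ← R3 / (-43/6).
R1 ← R1 + 25/24·R3.
R2 ← R2 − 7/24·R3.
R4 ← R4 + 43/6·R3.
Rank is 3 with 4 unknowns, leaving x_4 free.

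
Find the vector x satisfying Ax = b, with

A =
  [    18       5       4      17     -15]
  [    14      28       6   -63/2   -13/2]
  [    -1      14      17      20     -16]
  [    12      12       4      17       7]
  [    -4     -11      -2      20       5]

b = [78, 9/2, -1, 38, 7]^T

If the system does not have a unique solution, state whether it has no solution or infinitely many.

no solution

Row-reduce:
R1 ← R1 / (18).
R2 ← R2 − 14·R1.
R3 ← R3 + 1·R1.
R4 ← R4 − 12·R1.
R5 ← R5 + 4·R1.
R2 ← R2 / (217/9).
R1 ← R1 − 5/18·R2.
R3 ← R3 − 257/18·R2.
R4 ← R4 − 26/3·R2.
R5 ← R5 + 89/9·R2.
R3 ← R3 / (3366/217).
R1 ← R1 − 41/217·R3.
R2 ← R2 − 26/217·R3.
R4 ← R4 − 64/217·R3.
R5 ← R5 − 16/217·R3.
R4 ← R4 / (35074/1683).
R1 ← R1 − 11875/13464·R4.
R2 ← R2 + 14953/6732·R4.
R3 ← R3 − 41167/13464·R4.
R5 ← R5 − 17537/3366·R4.
Row 5 reduces to 0 = -1/4, a contradiction. The system is inconsistent.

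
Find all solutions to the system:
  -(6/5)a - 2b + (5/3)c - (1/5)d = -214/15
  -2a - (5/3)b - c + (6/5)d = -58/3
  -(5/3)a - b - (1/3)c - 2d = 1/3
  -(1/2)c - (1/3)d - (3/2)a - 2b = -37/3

a = 3, b = 5, c = -1, d = -5

Row-reduce the augmented matrix:
R1 ← R1 / (-6/5).
R2 ← R2 + 2·R1.
R3 ← R3 + 5/3·R1.
R4 ← R4 + 3/2·R1.
R2 ← R2 / (5/3).
R1 ← R1 − 5/3·R2.
R3 ← R3 − 16/9·R2.
R4 ← R4 − 1/2·R2.
R3 ← R3 / (373/270).
R1 ← R1 − 43/18·R3.
R2 ← R2 + 34/15·R3.
R4 ← R4 + 29/20·R3.
R4 ← R4 / (-45517/11190).
R1 ← R1 − 1656/373·R4.
R2 ← R2 + 8559/1865·R4.
R3 ← R3 + 4533/1865·R4.
Reading off the reduced rows gives a = 3, b = 5, c = -1, d = -5.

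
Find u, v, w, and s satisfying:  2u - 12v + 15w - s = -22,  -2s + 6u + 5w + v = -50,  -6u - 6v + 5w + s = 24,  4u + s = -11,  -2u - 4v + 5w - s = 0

u = -3, v = -5, w = -5, s = 1

Row-reduce the augmented matrix:
R1 ← R1 / (2).
R2 ← R2 − 6·R1.
R3 ← R3 + 6·R1.
R4 ← R4 − 4·R1.
R5 ← R5 + 2·R1.
R2 ← R2 / (37).
R1 ← R1 + 6·R2.
R3 ← R3 + 42·R2.
R4 ← R4 − 24·R2.
R5 ← R5 + 16·R2.
R3 ← R3 / (170/37).
R1 ← R1 − 75/74·R3.
R2 ← R2 + 40/37·R3.
R4 ← R4 + 150/37·R3.
R5 ← R5 − 100/37·R3.
R4 ← R4 / (27/17).
R1 ← R1 + 5/34·R4.
R2 ← R2 + 3/17·R4.
R3 ← R3 + 16/85·R4.
R5 ← R5 + 18/17·R4.
R5 reduces to 0 = 0, so the extra equation is consistent.
Reading off the reduced rows gives u = -3, v = -5, w = -5, s = 1.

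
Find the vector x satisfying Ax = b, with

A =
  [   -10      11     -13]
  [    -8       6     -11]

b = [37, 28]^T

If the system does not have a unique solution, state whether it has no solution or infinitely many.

Row-reduce:
R1 ← R1 / (-10).
R2 ← R2 + 8·R1.
R2 ← R2 / (-14/5).
R1 ← R1 + 11/10·R2.
Rank is 2 with 3 unknowns, leaving x_3 free.

infinitely many solutions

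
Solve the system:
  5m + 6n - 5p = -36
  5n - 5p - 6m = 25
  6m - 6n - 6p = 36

m = -5, n = -6, p = -5

Row-reduce the augmented matrix:
R1 ← R1 / (5).
R2 ← R2 + 6·R1.
R3 ← R3 − 6·R1.
R2 ← R2 / (61/5).
R1 ← R1 − 6/5·R2.
R3 ← R3 + 66/5·R2.
R3 ← R3 / (-726/61).
R1 ← R1 − 5/61·R3.
R2 ← R2 + 55/61·R3.
Reading off the reduced rows gives m = -5, n = -6, p = -5.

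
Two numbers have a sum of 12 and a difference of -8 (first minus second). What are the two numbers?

first number: 2, second number: 10

Let x = first number, y = second number.
  x + y = 12
  x - y = -8
Row-reduce the augmented matrix:
R2 ← R2 − 1·R1.
R2 ← R2 / (-2).
R1 ← R1 − 1·R2.
Reading off the reduced rows gives x = 2, y = 10.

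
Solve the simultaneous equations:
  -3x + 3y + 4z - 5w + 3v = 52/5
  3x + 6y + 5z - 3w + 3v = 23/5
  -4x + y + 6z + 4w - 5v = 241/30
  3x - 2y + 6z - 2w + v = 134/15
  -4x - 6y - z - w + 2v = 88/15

x = -4/5, y = -1/2, z = 3/2, w = -1/2, v = 1/3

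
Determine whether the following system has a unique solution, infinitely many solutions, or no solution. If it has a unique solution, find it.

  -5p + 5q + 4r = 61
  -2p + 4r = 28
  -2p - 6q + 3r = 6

p = -6, q = 3, r = 4

Row-reduce the augmented matrix:
R1 ← R1 / (-5).
R2 ← R2 + 2·R1.
R3 ← R3 + 2·R1.
R2 ← R2 / (-2).
R1 ← R1 + 1·R2.
R3 ← R3 + 8·R2.
R3 ← R3 / (-41/5).
R1 ← R1 + 2·R3.
R2 ← R2 + 6/5·R3.
Reading off the reduced rows gives p = -6, q = 3, r = 4.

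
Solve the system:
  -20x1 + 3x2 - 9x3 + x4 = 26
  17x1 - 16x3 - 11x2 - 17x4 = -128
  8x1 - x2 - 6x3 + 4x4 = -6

infinitely many solutions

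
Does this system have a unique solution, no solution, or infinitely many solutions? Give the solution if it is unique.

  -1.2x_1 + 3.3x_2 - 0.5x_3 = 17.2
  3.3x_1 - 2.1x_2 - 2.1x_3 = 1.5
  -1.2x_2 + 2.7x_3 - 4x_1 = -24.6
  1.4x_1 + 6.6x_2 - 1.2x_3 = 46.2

x_1 = 3, x_2 = 6, x_3 = -2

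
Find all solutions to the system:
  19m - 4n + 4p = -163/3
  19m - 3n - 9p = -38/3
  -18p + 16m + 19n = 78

Row-reduce the augmented matrix:
R1 ← R1 / (19).
R2 ← R2 − 19·R1.
R3 ← R3 − 16·R1.
R1 ← R1 + 4/19·R2.
R3 ← R3 − 425/19·R2.
R3 ← R3 / (5119/19).
R1 ← R1 + 48/19·R3.
R2 ← R2 + 13·R3.
Reading off the reduced rows gives m = -5/3, n = 8/3, p = -3.

m = -5/3, n = 8/3, p = -3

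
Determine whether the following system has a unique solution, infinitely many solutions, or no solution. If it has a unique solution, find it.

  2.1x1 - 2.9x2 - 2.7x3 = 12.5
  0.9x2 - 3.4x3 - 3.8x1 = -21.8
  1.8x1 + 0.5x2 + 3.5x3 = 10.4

x1 = 3, x2 = -4, x3 = 2

Row-reduce the augmented matrix:
R1 ← R1 / (21/10).
R2 ← R2 + 19/5·R1.
R3 ← R3 − 9/5·R1.
R2 ← R2 / (-913/210).
R1 ← R1 + 29/21·R2.
R3 ← R3 − 209/70·R2.
R3 ← R3 / (103/830).
R1 ← R1 − 1229/913·R3.
R2 ← R2 − 1740/913·R3.
Reading off the reduced rows gives x1 = 3, x2 = -4, x3 = 2.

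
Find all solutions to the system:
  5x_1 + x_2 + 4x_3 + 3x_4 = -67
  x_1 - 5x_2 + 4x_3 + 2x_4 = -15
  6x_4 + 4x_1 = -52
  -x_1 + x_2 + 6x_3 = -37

Row-reduce the augmented matrix:
R1 ← R1 / (5).
R2 ← R2 − 1·R1.
R3 ← R3 − 4·R1.
R4 ← R4 + 1·R1.
R2 ← R2 / (-26/5).
R1 ← R1 − 1/5·R2.
R3 ← R3 + 4/5·R2.
R4 ← R4 − 6/5·R2.
R3 ← R3 / (-48/13).
R1 ← R1 − 12/13·R3.
R2 ← R2 + 8/13·R3.
R4 ← R4 − 98/13·R3.
R4 ← R4 / (47/6).
R1 ← R1 − 3/2·R4.
R2 ← R2 + 5/6·R4.
R3 ← R3 + 11/12·R4.
Reading off the reduced rows gives x_1 = -4, x_2 = -5, x_3 = -6, x_4 = -6.

x_1 = -4, x_2 = -5, x_3 = -6, x_4 = -6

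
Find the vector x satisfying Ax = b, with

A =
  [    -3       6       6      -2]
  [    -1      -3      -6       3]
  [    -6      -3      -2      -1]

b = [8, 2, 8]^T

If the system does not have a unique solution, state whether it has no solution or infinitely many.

Row-reduce:
R1 ← R1 / (-3).
R2 ← R2 + 1·R1.
R3 ← R3 + 6·R1.
R2 ← R2 / (-5).
R1 ← R1 + 2·R2.
R3 ← R3 + 15·R2.
R3 ← R3 / (10).
R1 ← R1 − 6/5·R3.
R2 ← R2 − 8/5·R3.
Rank is 3 with 4 unknowns, leaving x_4 free.

infinitely many solutions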